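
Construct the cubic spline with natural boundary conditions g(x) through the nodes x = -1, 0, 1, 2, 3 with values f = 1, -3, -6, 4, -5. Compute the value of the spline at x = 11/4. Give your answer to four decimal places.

Let m_i = g''(x_i). Step sizes h_i = 1, 1, 1, 1; slopes of the chords Δ_i = (y_(i+1) - y_i)/h_i = -4, -3, 10, -9.
  1·m_0 + 4·m_1 + 1·m_2 = 6(Δ_1 - Δ_0) = 6
  1·m_1 + 4·m_2 + 1·m_3 = 6(Δ_2 - Δ_1) = 78
  1·m_2 + 4·m_3 + 1·m_4 = 6(Δ_3 - Δ_2) = -114
Natural end conditions: m_0 = m_4 = 0.
Solving the tridiagonal system: m_0 = 0, m_1 = -6, m_2 = 30, m_3 = -36, m_4 = 0.
On [2, 3], g(x) = 4 + 3·(x - 2) - 18·(x - 2)² + 6·(x - 2)³.
With (x - 2) = 3/4: g(11/4) = -43/32.

-1.3438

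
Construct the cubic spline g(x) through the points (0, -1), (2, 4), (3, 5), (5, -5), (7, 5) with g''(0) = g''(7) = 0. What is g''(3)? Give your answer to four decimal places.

-9.2813

Put σ_i = g'' at the i-th knot. Here h = (2, 1, 2, 2) and Δ = (5/2, 1, -5, 5), so the interior equations h_(i-1)·σ_(i-1) + 2(h_(i-1)+h_i)·σ_i + h_i·σ_(i+1) = 6(Δ_i − Δ_(i-1)) read
  2·σ_0 + 6·σ_1 + 1·σ_2 = 6(Δ_1 - Δ_0) = -9
  1·σ_1 + 6·σ_2 + 2·σ_3 = 6(Δ_2 - Δ_1) = -36
  2·σ_2 + 8·σ_3 + 2·σ_4 = 6(Δ_3 - Δ_2) = 60
Natural end conditions: σ_0 = σ_4 = 0.
Solving the tridiagonal system: σ_0 = 0, σ_1 = 3/64, σ_2 = -297/32, σ_3 = 1257/128, σ_4 = 0.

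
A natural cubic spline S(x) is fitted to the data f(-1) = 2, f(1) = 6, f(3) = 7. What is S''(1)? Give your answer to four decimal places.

-1.1250

Let σ_i = S''(x_i). Step sizes h_i = 2, 2; slopes of the chords Δ_i = (y_(i+1) - y_i)/h_i = 2, 1/2.
  2·σ_0 + 8·σ_1 + 2·σ_2 = 6(Δ_1 - Δ_0) = -9
Natural end conditions: σ_0 = σ_2 = 0.
Solving: σ_0 = 0, σ_1 = -9/8, σ_2 = 0.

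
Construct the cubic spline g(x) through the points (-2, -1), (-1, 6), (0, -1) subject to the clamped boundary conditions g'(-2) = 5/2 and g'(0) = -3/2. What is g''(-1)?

-38

With σ_i denoting the second derivative at x_i, h_i = 1, 1, and Δ_i = (y_(i+1) − y_i)/h_i = 7, -7:
  1·σ_0 + 4·σ_1 + 1·σ_2 = 6(Δ_1 - Δ_0) = -84
Clamped end conditions give two more equations: 2h_0·σ_0 + h_0·σ_1 = 6(Δ_0 - g'(-2)) = 27 and h_1·σ_1 + 2h_1·σ_2 = 6(g'(0) - Δ_1) = 33.
Hence σ_0 = 65/2, σ_1 = -38, σ_2 = 71/2.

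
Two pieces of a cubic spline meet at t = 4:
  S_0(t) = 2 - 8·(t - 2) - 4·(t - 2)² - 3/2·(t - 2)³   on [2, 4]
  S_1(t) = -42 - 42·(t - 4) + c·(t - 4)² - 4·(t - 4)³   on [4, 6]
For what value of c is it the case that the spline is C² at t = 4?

-13

S_0''(t) = -8 - 9·(t - 2), so S_0''(4) = -26. On the right, S_1''(4) = 2c, so c = -13.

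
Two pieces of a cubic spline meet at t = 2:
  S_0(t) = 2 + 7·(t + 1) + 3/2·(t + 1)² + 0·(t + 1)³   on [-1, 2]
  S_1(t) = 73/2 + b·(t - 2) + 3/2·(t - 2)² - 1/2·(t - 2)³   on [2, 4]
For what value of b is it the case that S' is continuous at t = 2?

16

S_0'(t) = 7 + 3·(t + 1) + 0·(t + 1)², so S_0'(2) = 16. On the right, S_1'(2) = b, so b = 16.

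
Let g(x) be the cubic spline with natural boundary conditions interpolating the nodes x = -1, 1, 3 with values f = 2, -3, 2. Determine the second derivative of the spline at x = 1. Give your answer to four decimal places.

Let M_i = g''(x_i). Step sizes h_i = 2, 2; slopes of the chords Δ_i = (y_(i+1) - y_i)/h_i = -5/2, 5/2.
  2·M_0 + 8·M_1 + 2·M_2 = 6(Δ_1 - Δ_0) = 30
Natural end conditions: M_0 = M_2 = 0.
Hence M_0 = 0, M_1 = 15/4, M_2 = 0.

3.7500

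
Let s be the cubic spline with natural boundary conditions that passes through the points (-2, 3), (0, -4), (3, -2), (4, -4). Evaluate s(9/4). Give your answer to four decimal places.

-2.0989

Put M_i = s'' at the i-th knot. Here h = (2, 3, 1) and Δ = (-7/2, 2/3, -2), so the interior equations h_(i-1)·M_(i-1) + 2(h_(i-1)+h_i)·M_i + h_i·M_(i+1) = 6(Δ_i − Δ_(i-1)) read
  2·M_0 + 10·M_1 + 3·M_2 = 6(Δ_1 - Δ_0) = 25
  3·M_1 + 8·M_2 + 1·M_3 = 6(Δ_2 - Δ_1) = -16
Natural end conditions: M_0 = M_3 = 0.
Solving: M_0 = 0, M_1 = 248/71, M_2 = -235/71, M_3 = 0.
On [0, 3], s(x) = -4 - 499/426·x + 124/71·x² - 161/426·x³.
With x = 9/4: s(9/4) = -19075/9088.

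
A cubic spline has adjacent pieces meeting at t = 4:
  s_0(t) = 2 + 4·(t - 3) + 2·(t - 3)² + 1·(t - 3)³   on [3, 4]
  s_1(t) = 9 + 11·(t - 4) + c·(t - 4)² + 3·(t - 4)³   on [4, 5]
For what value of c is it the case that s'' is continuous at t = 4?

5

s_0''(t) = 4 + 6·(t - 3), so s_0''(4) = 10. On the right, s_1''(4) = 2c, so c = 5.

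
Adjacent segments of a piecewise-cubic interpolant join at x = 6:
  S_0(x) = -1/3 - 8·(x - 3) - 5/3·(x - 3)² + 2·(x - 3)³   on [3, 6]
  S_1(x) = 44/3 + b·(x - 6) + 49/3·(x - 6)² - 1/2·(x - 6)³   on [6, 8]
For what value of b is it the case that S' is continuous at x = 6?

36

S_0'(x) = -8 - 10/3·(x - 3) + 6·(x - 3)², so S_0'(6) = 36. On the right, S_1'(6) = b, so b = 36.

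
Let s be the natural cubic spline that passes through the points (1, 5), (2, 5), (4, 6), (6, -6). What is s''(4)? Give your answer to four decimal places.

-5.4545

Write m_i for s''(x_i). With h_i = 1, 2, 2 and divided differences Δ_i = 0, 1/2, -6, the continuity of s' gives the tridiagonal system
  1·m_0 + 6·m_1 + 2·m_2 = 6(Δ_1 - Δ_0) = 3
  2·m_1 + 8·m_2 + 2·m_3 = 6(Δ_2 - Δ_1) = -39
Natural end conditions: m_0 = m_3 = 0.
Hence m_0 = 0, m_1 = 51/22, m_2 = -60/11, m_3 = 0.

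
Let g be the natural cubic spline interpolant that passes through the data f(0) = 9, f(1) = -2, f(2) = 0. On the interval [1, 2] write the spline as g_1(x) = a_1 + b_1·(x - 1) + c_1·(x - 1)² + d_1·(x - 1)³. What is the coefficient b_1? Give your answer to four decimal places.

With m_i denoting the second derivative at x_i, h_i = 1, 1, and Δ_i = (y_(i+1) − y_i)/h_i = -11, 2:
  1·m_0 + 4·m_1 + 1·m_2 = 6(Δ_1 - Δ_0) = 78
Natural end conditions: m_0 = m_2 = 0.
Hence m_0 = 0, m_1 = 39/2, m_2 = 0.
On [1, 2], with g_1(x) = a_1 + b_1·(x - 1) + c_1·(x - 1)² + d_1·(x - 1)³: c_1 = m_1/2 = 39/4, d_1 = (m_2 - m_1)/(6h_1) = -13/4, b_1 = Δ_1 - h_1(2m_1 + m_2)/6 = -9/2.

-4.5000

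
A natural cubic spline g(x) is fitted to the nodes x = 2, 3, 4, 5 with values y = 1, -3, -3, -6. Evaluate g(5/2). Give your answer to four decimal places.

-1.4750

Put σ_i = g'' at the i-th knot. Here h = (1, 1, 1) and Δ = (-4, 0, -3), so the interior equations h_(i-1)·σ_(i-1) + 2(h_(i-1)+h_i)·σ_i + h_i·σ_(i+1) = 6(Δ_i − Δ_(i-1)) read
  1·σ_0 + 4·σ_1 + 1·σ_2 = 6(Δ_1 - Δ_0) = 24
  1·σ_1 + 4·σ_2 + 1·σ_3 = 6(Δ_2 - Δ_1) = -18
Natural end conditions: σ_0 = σ_3 = 0.
Solving the tridiagonal system: σ_0 = 0, σ_1 = 38/5, σ_2 = -32/5, σ_3 = 0.
On [2, 3], g(x) = 1 - 79/15·(x - 2) + 0·(x - 2)² + 19/15·(x - 2)³.
With (x - 2) = 1/2: g(5/2) = -59/40.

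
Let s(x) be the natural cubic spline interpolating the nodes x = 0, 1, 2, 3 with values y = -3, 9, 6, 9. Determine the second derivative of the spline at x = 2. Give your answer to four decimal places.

Let m_i = s''(x_i). Step sizes h_i = 1, 1, 1; slopes of the chords Δ_i = (y_(i+1) - y_i)/h_i = 12, -3, 3.
  1·m_0 + 4·m_1 + 1·m_2 = 6(Δ_1 - Δ_0) = -90
  1·m_1 + 4·m_2 + 1·m_3 = 6(Δ_2 - Δ_1) = 36
Natural end conditions: m_0 = m_3 = 0.
Solving the tridiagonal system: m_0 = 0, m_1 = -132/5, m_2 = 78/5, m_3 = 0.

15.6000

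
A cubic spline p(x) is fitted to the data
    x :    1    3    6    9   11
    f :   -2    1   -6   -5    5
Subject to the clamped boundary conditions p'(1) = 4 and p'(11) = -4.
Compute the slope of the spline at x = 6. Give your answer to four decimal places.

Let σ_i = p''(x_i). Step sizes h_i = 2, 3, 3, 2; slopes of the chords Δ_i = (y_(i+1) - y_i)/h_i = 3/2, -7/3, 1/3, 5.
  2·σ_0 + 10·σ_1 + 3·σ_2 = 6(Δ_1 - Δ_0) = -23
  3·σ_1 + 12·σ_2 + 3·σ_3 = 6(Δ_2 - Δ_1) = 16
  3·σ_2 + 10·σ_3 + 2·σ_4 = 6(Δ_3 - Δ_2) = 28
Clamped end conditions give two more equations: 2h_0·σ_0 + h_0·σ_1 = 6(Δ_0 - p'(1)) = -15 and h_3·σ_3 + 2h_3·σ_4 = 6(p'(11) - Δ_3) = -54.
Solving: σ_0 = -341/120, σ_1 = -109/60, σ_2 = 17/60, σ_3 = 361/60, σ_4 = -1981/120.
On [6, 9], p'(x) = b_2 + 2c_2·(x - 6) + 3d_2·(x - 6)² with b_2 = Δ_2 - h_2(2σ_2 + σ_3)/6 = -71/24, c_2 = σ_2/2 = 17/120, d_2 = (σ_3 - σ_2)/(6h_2) = 43/135. So p'(6) = -71/24.

-2.9583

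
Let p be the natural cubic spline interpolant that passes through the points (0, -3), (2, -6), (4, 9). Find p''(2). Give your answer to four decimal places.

6.7500

Let m_i = p''(x_i). Step sizes h_i = 2, 2; slopes of the chords Δ_i = (y_(i+1) - y_i)/h_i = -3/2, 15/2.
  2·m_0 + 8·m_1 + 2·m_2 = 6(Δ_1 - Δ_0) = 54
Natural end conditions: m_0 = m_2 = 0.
Solving the tridiagonal system: m_0 = 0, m_1 = 27/4, m_2 = 0.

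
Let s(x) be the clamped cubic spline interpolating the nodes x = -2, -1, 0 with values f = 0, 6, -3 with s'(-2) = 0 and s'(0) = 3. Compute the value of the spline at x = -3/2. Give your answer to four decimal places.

3.3750

Let M_i = s''(x_i). Step sizes h_i = 1, 1; slopes of the chords Δ_i = (y_(i+1) - y_i)/h_i = 6, -9.
  1·M_0 + 4·M_1 + 1·M_2 = 6(Δ_1 - Δ_0) = -90
Clamped end conditions give two more equations: 2h_0·M_0 + h_0·M_1 = 6(Δ_0 - s'(-2)) = 36 and h_1·M_1 + 2h_1·M_2 = 6(s'(0) - Δ_1) = 72.
Hence M_0 = 42, M_1 = -48, M_2 = 60.
On [-2, -1], s(x) = 0 + 0·(x + 2) + 21·(x + 2)² - 15·(x + 2)³.
With (x + 2) = 1/2: s(-3/2) = 27/8.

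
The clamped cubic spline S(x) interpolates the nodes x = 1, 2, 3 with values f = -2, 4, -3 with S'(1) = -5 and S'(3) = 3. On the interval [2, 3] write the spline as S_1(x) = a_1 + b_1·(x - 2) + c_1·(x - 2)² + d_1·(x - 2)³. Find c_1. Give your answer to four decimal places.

-23.5000

Let m_i = S''(x_i). Step sizes h_i = 1, 1; slopes of the chords Δ_i = (y_(i+1) - y_i)/h_i = 6, -7.
  1·m_0 + 4·m_1 + 1·m_2 = 6(Δ_1 - Δ_0) = -78
Clamped end conditions give two more equations: 2h_0·m_0 + h_0·m_1 = 6(Δ_0 - S'(1)) = 66 and h_1·m_1 + 2h_1·m_2 = 6(S'(3) - Δ_1) = 60.
Hence m_0 = 113/2, m_1 = -47, m_2 = 107/2.
On [2, 3], with S_1(x) = a_1 + b_1·(x - 2) + c_1·(x - 2)² + d_1·(x - 2)³: c_1 = m_1/2 = -47/2, d_1 = (m_2 - m_1)/(6h_1) = 67/4, b_1 = Δ_1 - h_1(2m_1 + m_2)/6 = -1/4.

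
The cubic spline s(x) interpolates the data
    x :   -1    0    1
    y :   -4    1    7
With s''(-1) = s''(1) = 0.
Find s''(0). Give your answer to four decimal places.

Put σ_i = s'' at the i-th knot. Here h = (1, 1) and Δ = (5, 6), so the interior equations h_(i-1)·σ_(i-1) + 2(h_(i-1)+h_i)·σ_i + h_i·σ_(i+1) = 6(Δ_i − Δ_(i-1)) read
  1·σ_0 + 4·σ_1 + 1·σ_2 = 6(Δ_1 - Δ_0) = 6
Natural end conditions: σ_0 = σ_2 = 0.
Hence σ_0 = 0, σ_1 = 3/2, σ_2 = 0.

1.5000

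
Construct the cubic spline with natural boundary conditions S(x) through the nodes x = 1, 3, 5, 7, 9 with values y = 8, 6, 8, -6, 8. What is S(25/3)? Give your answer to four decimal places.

0.7513

With M_i denoting the second derivative at x_i, h_i = 2, 2, 2, 2, and Δ_i = (y_(i+1) − y_i)/h_i = -1, 1, -7, 7:
  2·M_0 + 8·M_1 + 2·M_2 = 6(Δ_1 - Δ_0) = 12
  2·M_1 + 8·M_2 + 2·M_3 = 6(Δ_2 - Δ_1) = -48
  2·M_2 + 8·M_3 + 2·M_4 = 6(Δ_3 - Δ_2) = 84
Natural end conditions: M_0 = M_4 = 0.
Solving the tridiagonal system: M_0 = 0, M_1 = 57/14, M_2 = -72/7, M_3 = 183/14, M_4 = 0.
On [7, 9], S(x) = -6 - 12/7·(x - 7) + 183/28·(x - 7)² - 61/56·(x - 7)³.
With (x - 7) = 4/3: S(25/3) = 142/189.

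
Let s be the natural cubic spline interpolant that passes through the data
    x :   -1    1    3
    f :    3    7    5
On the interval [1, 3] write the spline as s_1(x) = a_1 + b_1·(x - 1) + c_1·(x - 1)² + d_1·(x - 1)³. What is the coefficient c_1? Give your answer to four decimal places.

Let σ_i = s''(x_i). Step sizes h_i = 2, 2; slopes of the chords Δ_i = (y_(i+1) - y_i)/h_i = 2, -1.
  2·σ_0 + 8·σ_1 + 2·σ_2 = 6(Δ_1 - Δ_0) = -18
Natural end conditions: σ_0 = σ_2 = 0.
Solving the tridiagonal system: σ_0 = 0, σ_1 = -9/4, σ_2 = 0.
On [1, 3], with s_1(x) = a_1 + b_1·(x - 1) + c_1·(x - 1)² + d_1·(x - 1)³: c_1 = σ_1/2 = -9/8, d_1 = (σ_2 - σ_1)/(6h_1) = 3/16, b_1 = Δ_1 - h_1(2σ_1 + σ_2)/6 = 1/2.

-1.1250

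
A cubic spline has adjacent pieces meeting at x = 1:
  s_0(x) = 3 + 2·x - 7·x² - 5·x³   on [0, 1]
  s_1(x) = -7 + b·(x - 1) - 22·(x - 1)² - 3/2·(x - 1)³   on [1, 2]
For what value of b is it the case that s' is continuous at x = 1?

s_0'(x) = 2 - 14·x - 15·x², so s_0'(1) = -27. On the right, s_1'(1) = b, so b = -27.

-27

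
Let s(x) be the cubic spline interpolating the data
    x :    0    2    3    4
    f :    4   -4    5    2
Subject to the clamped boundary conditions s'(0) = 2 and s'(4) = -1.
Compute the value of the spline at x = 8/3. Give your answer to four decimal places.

2.5791

Write M_i for s''(x_i). With h_i = 2, 1, 1 and divided differences Δ_i = -4, 9, -3, the continuity of s' gives the tridiagonal system
  2·M_0 + 6·M_1 + 1·M_2 = 6(Δ_1 - Δ_0) = 78
  1·M_1 + 4·M_2 + 1·M_3 = 6(Δ_2 - Δ_1) = -72
Clamped end conditions give two more equations: 2h_0·M_0 + h_0·M_1 = 6(Δ_0 - s'(0)) = -36 and h_2·M_2 + 2h_2·M_3 = 6(s'(4) - Δ_2) = 12.
Hence M_0 = -237/11, M_1 = 276/11, M_2 = -324/11, M_3 = 228/11.
On [2, 3], s(x) = -4 + 61/11·(x - 2) + 138/11·(x - 2)² - 100/11·(x - 2)³.
With (x - 2) = 2/3: s(8/3) = 766/297.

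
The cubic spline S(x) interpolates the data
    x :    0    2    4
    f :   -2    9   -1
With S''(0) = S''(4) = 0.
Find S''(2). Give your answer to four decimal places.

Let m_i = S''(x_i). Step sizes h_i = 2, 2; slopes of the chords Δ_i = (y_(i+1) - y_i)/h_i = 11/2, -5.
  2·m_0 + 8·m_1 + 2·m_2 = 6(Δ_1 - Δ_0) = -63
Natural end conditions: m_0 = m_2 = 0.
Hence m_0 = 0, m_1 = -63/8, m_2 = 0.

-7.8750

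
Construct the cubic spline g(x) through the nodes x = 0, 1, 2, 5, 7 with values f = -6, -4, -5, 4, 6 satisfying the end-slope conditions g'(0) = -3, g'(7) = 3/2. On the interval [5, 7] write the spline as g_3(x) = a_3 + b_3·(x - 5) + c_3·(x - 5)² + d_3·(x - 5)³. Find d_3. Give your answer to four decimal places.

Put m_i = g'' at the i-th knot. Here h = (1, 1, 3, 2) and Δ = (2, -1, 3, 1), so the interior equations h_(i-1)·m_(i-1) + 2(h_(i-1)+h_i)·m_i + h_i·m_(i+1) = 6(Δ_i − Δ_(i-1)) read
  1·m_0 + 4·m_1 + 1·m_2 = 6(Δ_1 - Δ_0) = -18
  1·m_1 + 8·m_2 + 3·m_3 = 6(Δ_2 - Δ_1) = 24
  3·m_2 + 10·m_3 + 2·m_4 = 6(Δ_3 - Δ_2) = -12
Clamped end conditions give two more equations: 2h_0·m_0 + h_0·m_1 = 6(Δ_0 - g'(0)) = 30 and h_3·m_3 + 2h_3·m_4 = 6(g'(7) - Δ_3) = 3.
Solving the tridiagonal system: m_0 = 1929/94, m_1 = -519/47, m_2 = 531/94, m_3 = -159/47, m_4 = 459/188.
On [5, 7], with g_3(x) = a_3 + b_3·(x - 5) + c_3·(x - 5)² + d_3·(x - 5)³: c_3 = m_3/2 = -159/94, d_3 = (m_4 - m_3)/(6h_3) = 365/752, b_3 = Δ_3 - h_3(2m_3 + m_4)/6 = 459/188.

0.4854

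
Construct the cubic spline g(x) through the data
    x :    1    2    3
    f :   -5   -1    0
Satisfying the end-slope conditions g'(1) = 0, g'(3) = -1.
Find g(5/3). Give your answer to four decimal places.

-2.6296

Write M_i for g''(x_i). With h_i = 1, 1 and divided differences Δ_i = 4, 1, the continuity of g' gives the tridiagonal system
  1·M_0 + 4·M_1 + 1·M_2 = 6(Δ_1 - Δ_0) = -18
Clamped end conditions give two more equations: 2h_0·M_0 + h_0·M_1 = 6(Δ_0 - g'(1)) = 24 and h_1·M_1 + 2h_1·M_2 = 6(g'(3) - Δ_1) = -12.
Solving: M_0 = 16, M_1 = -8, M_2 = -2.
On [1, 2], g(x) = -5 + 0·(x - 1) + 8·(x - 1)² - 4·(x - 1)³.
With (x - 1) = 2/3: g(5/3) = -71/27.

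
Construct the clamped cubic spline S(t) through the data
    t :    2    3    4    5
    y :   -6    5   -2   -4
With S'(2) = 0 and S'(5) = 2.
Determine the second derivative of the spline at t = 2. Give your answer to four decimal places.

Put M_i = S'' at the i-th knot. Here h = (1, 1, 1) and Δ = (11, -7, -2), so the interior equations h_(i-1)·M_(i-1) + 2(h_(i-1)+h_i)·M_i + h_i·M_(i+1) = 6(Δ_i − Δ_(i-1)) read
  1·M_0 + 4·M_1 + 1·M_2 = 6(Δ_1 - Δ_0) = -108
  1·M_1 + 4·M_2 + 1·M_3 = 6(Δ_2 - Δ_1) = 30
Clamped end conditions give two more equations: 2h_0·M_0 + h_0·M_1 = 6(Δ_0 - S'(2)) = 66 and h_2·M_2 + 2h_2·M_3 = 6(S'(5) - Δ_2) = 24.
Forward elimination and back-substitution give M_0 = 836/15, M_1 = -682/15, M_2 = 272/15, M_3 = 44/15.

55.7333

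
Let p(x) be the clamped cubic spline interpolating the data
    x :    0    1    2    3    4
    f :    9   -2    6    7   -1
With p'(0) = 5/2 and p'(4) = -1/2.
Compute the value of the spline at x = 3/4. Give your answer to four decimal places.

0.5918

Let σ_i = p''(x_i). Step sizes h_i = 1, 1, 1, 1; slopes of the chords Δ_i = (y_(i+1) - y_i)/h_i = -11, 8, 1, -8.
  1·σ_0 + 4·σ_1 + 1·σ_2 = 6(Δ_1 - Δ_0) = 114
  1·σ_1 + 4·σ_2 + 1·σ_3 = 6(Δ_2 - Δ_1) = -42
  1·σ_2 + 4·σ_3 + 1·σ_4 = 6(Δ_3 - Δ_2) = -54
Clamped end conditions give two more equations: 2h_0·σ_0 + h_0·σ_1 = 6(Δ_0 - p'(0)) = -81 and h_3·σ_3 + 2h_3·σ_4 = 6(p'(4) - Δ_3) = 45.
Solving: σ_0 = -261/4, σ_1 = 99/2, σ_2 = -75/4, σ_3 = -33/2, σ_4 = 123/4.
On [0, 1], p(x) = 9 + 5/2·x - 261/8·x² + 153/8·x³.
With x = 3/4: p(3/4) = 303/512.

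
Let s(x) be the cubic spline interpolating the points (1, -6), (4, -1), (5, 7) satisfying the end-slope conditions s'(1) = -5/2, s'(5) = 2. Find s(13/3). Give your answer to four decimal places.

Let M_i = s''(x_i). Step sizes h_i = 3, 1; slopes of the chords Δ_i = (y_(i+1) - y_i)/h_i = 5/3, 8.
  3·M_0 + 8·M_1 + 1·M_2 = 6(Δ_1 - Δ_0) = 38
Clamped end conditions give two more equations: 2h_0·M_0 + h_0·M_1 = 6(Δ_0 - s'(1)) = 25 and h_1·M_1 + 2h_1·M_2 = 6(s'(5) - Δ_1) = -36.
Solving: M_0 = 13/24, M_1 = 29/4, M_2 = -173/8.
On [4, 5], s(x) = -1 + 147/16·(x - 4) + 29/8·(x - 4)² - 77/16·(x - 4)³.
With (x - 4) = 1/3: s(13/3) = 247/108.

2.2870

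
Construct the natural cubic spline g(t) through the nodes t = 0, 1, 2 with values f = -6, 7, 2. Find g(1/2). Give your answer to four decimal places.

With M_i denoting the second derivative at x_i, h_i = 1, 1, and Δ_i = (y_(i+1) − y_i)/h_i = 13, -5:
  1·M_0 + 4·M_1 + 1·M_2 = 6(Δ_1 - Δ_0) = -108
Natural end conditions: M_0 = M_2 = 0.
Forward elimination and back-substitution give M_0 = 0, M_1 = -27, M_2 = 0.
On [0, 1], g(t) = -6 + 35/2·t + 0·t² - 9/2·t³.
With t = 1/2: g(1/2) = 35/16.

2.1875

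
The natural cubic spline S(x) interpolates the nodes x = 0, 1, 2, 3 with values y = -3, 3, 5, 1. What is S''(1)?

Put M_i = S'' at the i-th knot. Here h = (1, 1, 1) and Δ = (6, 2, -4), so the interior equations h_(i-1)·M_(i-1) + 2(h_(i-1)+h_i)·M_i + h_i·M_(i+1) = 6(Δ_i − Δ_(i-1)) read
  1·M_0 + 4·M_1 + 1·M_2 = 6(Δ_1 - Δ_0) = -24
  1·M_1 + 4·M_2 + 1·M_3 = 6(Δ_2 - Δ_1) = -36
Natural end conditions: M_0 = M_3 = 0.
Forward elimination and back-substitution give M_0 = 0, M_1 = -4, M_2 = -8, M_3 = 0.

-4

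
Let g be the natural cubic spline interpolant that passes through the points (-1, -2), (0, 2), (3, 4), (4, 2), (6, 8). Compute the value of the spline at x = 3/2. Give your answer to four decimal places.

5.1137

Let m_i = g''(x_i). Step sizes h_i = 1, 3, 1, 2; slopes of the chords Δ_i = (y_(i+1) - y_i)/h_i = 4, 2/3, -2, 3.
  1·m_0 + 8·m_1 + 3·m_2 = 6(Δ_1 - Δ_0) = -20
  3·m_1 + 8·m_2 + 1·m_3 = 6(Δ_2 - Δ_1) = -16
  1·m_2 + 6·m_3 + 2·m_4 = 6(Δ_3 - Δ_2) = 30
Natural end conditions: m_0 = m_4 = 0.
Solving the tridiagonal system: m_0 = 0, m_1 = -281/161, m_2 = -324/161, m_3 = 859/161, m_4 = 0.
On [0, 3], g(x) = 2 + 1651/483·x - 281/322·x² - 43/2898·x³.
With x = 3/2: g(3/2) = 13173/2576.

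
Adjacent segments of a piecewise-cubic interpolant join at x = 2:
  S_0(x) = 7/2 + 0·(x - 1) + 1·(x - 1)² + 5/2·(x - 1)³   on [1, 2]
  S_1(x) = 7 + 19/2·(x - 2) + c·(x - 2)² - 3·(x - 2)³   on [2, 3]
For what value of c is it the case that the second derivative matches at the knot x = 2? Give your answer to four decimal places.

S_0''(x) = 2 + 15·(x - 1), so S_0''(2) = 17. On the right, S_1''(2) = 2c, so c = 17/2.

8.5000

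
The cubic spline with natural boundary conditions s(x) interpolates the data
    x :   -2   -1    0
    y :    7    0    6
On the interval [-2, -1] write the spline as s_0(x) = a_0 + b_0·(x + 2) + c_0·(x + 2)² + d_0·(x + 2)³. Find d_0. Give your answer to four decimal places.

Write m_i for s''(x_i). With h_i = 1, 1 and divided differences Δ_i = -7, 6, the continuity of s' gives the tridiagonal system
  1·m_0 + 4·m_1 + 1·m_2 = 6(Δ_1 - Δ_0) = 78
Natural end conditions: m_0 = m_2 = 0.
Solving: m_0 = 0, m_1 = 39/2, m_2 = 0.
On [-2, -1], with s_0(x) = a_0 + b_0·(x + 2) + c_0·(x + 2)² + d_0·(x + 2)³: c_0 = m_0/2 = 0, d_0 = (m_1 - m_0)/(6h_0) = 13/4, b_0 = Δ_0 - h_0(2m_0 + m_1)/6 = -41/4.

3.2500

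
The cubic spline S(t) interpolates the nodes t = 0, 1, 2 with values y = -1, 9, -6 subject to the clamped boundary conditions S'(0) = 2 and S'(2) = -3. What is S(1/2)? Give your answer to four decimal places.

Write M_i for S''(x_i). With h_i = 1, 1 and divided differences Δ_i = 10, -15, the continuity of S' gives the tridiagonal system
  1·M_0 + 4·M_1 + 1·M_2 = 6(Δ_1 - Δ_0) = -150
Clamped end conditions give two more equations: 2h_0·M_0 + h_0·M_1 = 6(Δ_0 - S'(0)) = 48 and h_1·M_1 + 2h_1·M_2 = 6(S'(2) - Δ_1) = 72.
Solving: M_0 = 59, M_1 = -70, M_2 = 71.
On [0, 1], S(t) = -1 + 2·t + 59/2·t² - 43/2·t³.
With t = 1/2: S(1/2) = 75/16.

4.6875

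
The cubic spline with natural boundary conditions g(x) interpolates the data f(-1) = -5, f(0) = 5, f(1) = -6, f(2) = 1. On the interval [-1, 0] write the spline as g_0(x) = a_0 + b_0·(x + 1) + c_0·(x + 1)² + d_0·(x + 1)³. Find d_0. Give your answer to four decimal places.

-6.8000

Write M_i for g''(x_i). With h_i = 1, 1, 1 and divided differences Δ_i = 10, -11, 7, the continuity of g' gives the tridiagonal system
  1·M_0 + 4·M_1 + 1·M_2 = 6(Δ_1 - Δ_0) = -126
  1·M_1 + 4·M_2 + 1·M_3 = 6(Δ_2 - Δ_1) = 108
Natural end conditions: M_0 = M_3 = 0.
Solving: M_0 = 0, M_1 = -204/5, M_2 = 186/5, M_3 = 0.
On [-1, 0], with g_0(x) = a_0 + b_0·(x + 1) + c_0·(x + 1)² + d_0·(x + 1)³: c_0 = M_0/2 = 0, d_0 = (M_1 - M_0)/(6h_0) = -34/5, b_0 = Δ_0 - h_0(2M_0 + M_1)/6 = 84/5.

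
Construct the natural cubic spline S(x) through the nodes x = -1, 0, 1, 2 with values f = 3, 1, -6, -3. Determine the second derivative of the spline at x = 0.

With M_i denoting the second derivative at x_i, h_i = 1, 1, 1, and Δ_i = (y_(i+1) − y_i)/h_i = -2, -7, 3:
  1·M_0 + 4·M_1 + 1·M_2 = 6(Δ_1 - Δ_0) = -30
  1·M_1 + 4·M_2 + 1·M_3 = 6(Δ_2 - Δ_1) = 60
Natural end conditions: M_0 = M_3 = 0.
Solving the tridiagonal system: M_0 = 0, M_1 = -12, M_2 = 18, M_3 = 0.

-12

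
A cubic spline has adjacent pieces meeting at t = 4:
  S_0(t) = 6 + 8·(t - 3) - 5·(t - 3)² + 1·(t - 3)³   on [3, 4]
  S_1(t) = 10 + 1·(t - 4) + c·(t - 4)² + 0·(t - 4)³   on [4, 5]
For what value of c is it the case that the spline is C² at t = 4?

S_0''(t) = -10 + 6·(t - 3), so S_0''(4) = -4. On the right, S_1''(4) = 2c, so c = -2.

-2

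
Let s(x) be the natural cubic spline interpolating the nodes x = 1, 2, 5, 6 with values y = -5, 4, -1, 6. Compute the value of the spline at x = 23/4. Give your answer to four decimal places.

Write m_i for s''(x_i). With h_i = 1, 3, 1 and divided differences Δ_i = 9, -5/3, 7, the continuity of s' gives the tridiagonal system
  1·m_0 + 8·m_1 + 3·m_2 = 6(Δ_1 - Δ_0) = -64
  3·m_1 + 8·m_2 + 1·m_3 = 6(Δ_2 - Δ_1) = 52
Natural end conditions: m_0 = m_3 = 0.
Hence m_0 = 0, m_1 = -668/55, m_2 = 608/55, m_3 = 0.
On [5, 6], s(x) = -1 + 547/165·(x - 5) + 304/55·(x - 5)² - 304/165·(x - 5)³.
With (x - 5) = 3/4: s(23/4) = 42/11.

3.8182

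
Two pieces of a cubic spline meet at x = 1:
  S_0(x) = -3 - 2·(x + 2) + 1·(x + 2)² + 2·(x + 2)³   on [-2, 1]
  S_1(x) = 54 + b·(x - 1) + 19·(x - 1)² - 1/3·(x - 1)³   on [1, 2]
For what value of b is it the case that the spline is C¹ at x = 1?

58

S_0'(x) = -2 + 2·(x + 2) + 6·(x + 2)², so S_0'(1) = 58. On the right, S_1'(1) = b, so b = 58.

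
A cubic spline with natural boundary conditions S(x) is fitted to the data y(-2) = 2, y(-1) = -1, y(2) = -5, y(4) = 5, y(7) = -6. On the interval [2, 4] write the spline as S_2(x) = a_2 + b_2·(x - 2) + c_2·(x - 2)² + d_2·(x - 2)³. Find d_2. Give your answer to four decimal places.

-0.9602

With M_i denoting the second derivative at x_i, h_i = 1, 3, 2, 3, and Δ_i = (y_(i+1) − y_i)/h_i = -3, -4/3, 5, -11/3:
  1·M_0 + 8·M_1 + 3·M_2 = 6(Δ_1 - Δ_0) = 10
  3·M_1 + 10·M_2 + 2·M_3 = 6(Δ_2 - Δ_1) = 38
  2·M_2 + 10·M_3 + 3·M_4 = 6(Δ_3 - Δ_2) = -52
Natural end conditions: M_0 = M_4 = 0.
Solving: M_0 = 0, M_1 = -82/113, M_2 = 1786/339, M_3 = -2120/339, M_4 = 0.
On [2, 4], with S_2(x) = a_2 + b_2·(x - 2) + c_2·(x - 2)² + d_2·(x - 2)³: c_2 = M_2/2 = 893/339, d_2 = (M_3 - M_2)/(6h_2) = -217/226, b_2 = Δ_2 - h_2(2M_2 + M_3)/6 = 1211/339.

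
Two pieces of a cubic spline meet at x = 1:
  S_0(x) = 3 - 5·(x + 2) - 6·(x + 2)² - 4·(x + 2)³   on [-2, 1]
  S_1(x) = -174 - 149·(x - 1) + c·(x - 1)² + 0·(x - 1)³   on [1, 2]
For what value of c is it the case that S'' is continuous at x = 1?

-42

S_0''(x) = -12 - 24·(x + 2), so S_0''(1) = -84. On the right, S_1''(1) = 2c, so c = -42.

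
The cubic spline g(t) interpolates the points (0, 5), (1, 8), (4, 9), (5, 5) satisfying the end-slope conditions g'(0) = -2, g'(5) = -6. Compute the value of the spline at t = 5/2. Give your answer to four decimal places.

11.2321

Write M_i for g''(x_i). With h_i = 1, 3, 1 and divided differences Δ_i = 3, 1/3, -4, the continuity of g' gives the tridiagonal system
  1·M_0 + 8·M_1 + 3·M_2 = 6(Δ_1 - Δ_0) = -16
  3·M_1 + 8·M_2 + 1·M_3 = 6(Δ_2 - Δ_1) = -26
Clamped end conditions give two more equations: 2h_0·M_0 + h_0·M_1 = 6(Δ_0 - g'(0)) = 30 and h_2·M_2 + 2h_2·M_3 = 6(g'(5) - Δ_2) = -12.
Hence M_0 = 1060/63, M_1 = -230/63, M_2 = -76/63, M_3 = -340/63.
On [1, 4], g(t) = 8 + 289/63·(t - 1) - 115/63·(t - 1)² + 11/81·(t - 1)³.
With (t - 1) = 3/2: g(5/2) = 629/56.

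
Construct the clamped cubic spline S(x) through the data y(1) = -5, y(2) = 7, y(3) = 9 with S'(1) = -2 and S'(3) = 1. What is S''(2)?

Write m_i for S''(x_i). With h_i = 1, 1 and divided differences Δ_i = 12, 2, the continuity of S' gives the tridiagonal system
  1·m_0 + 4·m_1 + 1·m_2 = 6(Δ_1 - Δ_0) = -60
Clamped end conditions give two more equations: 2h_0·m_0 + h_0·m_1 = 6(Δ_0 - S'(1)) = 84 and h_1·m_1 + 2h_1·m_2 = 6(S'(3) - Δ_1) = -6.
Solving the tridiagonal system: m_0 = 117/2, m_1 = -33, m_2 = 27/2.

-33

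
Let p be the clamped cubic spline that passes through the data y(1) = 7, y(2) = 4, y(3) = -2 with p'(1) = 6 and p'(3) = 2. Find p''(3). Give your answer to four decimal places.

26.5000

Let σ_i = p''(x_i). Step sizes h_i = 1, 1; slopes of the chords Δ_i = (y_(i+1) - y_i)/h_i = -3, -6.
  1·σ_0 + 4·σ_1 + 1·σ_2 = 6(Δ_1 - Δ_0) = -18
Clamped end conditions give two more equations: 2h_0·σ_0 + h_0·σ_1 = 6(Δ_0 - p'(1)) = -54 and h_1·σ_1 + 2h_1·σ_2 = 6(p'(3) - Δ_1) = 48.
Forward elimination and back-substitution give σ_0 = -49/2, σ_1 = -5, σ_2 = 53/2.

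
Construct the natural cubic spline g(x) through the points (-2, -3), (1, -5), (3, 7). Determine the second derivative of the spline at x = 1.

Write σ_i for g''(x_i). With h_i = 3, 2 and divided differences Δ_i = -2/3, 6, the continuity of g' gives the tridiagonal system
  3·σ_0 + 10·σ_1 + 2·σ_2 = 6(Δ_1 - Δ_0) = 40
Natural end conditions: σ_0 = σ_2 = 0.
Forward elimination and back-substitution give σ_0 = 0, σ_1 = 4, σ_2 = 0.

4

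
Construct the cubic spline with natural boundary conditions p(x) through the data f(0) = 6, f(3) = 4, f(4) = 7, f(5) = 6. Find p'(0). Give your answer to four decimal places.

-2.4731

Put σ_i = p'' at the i-th knot. Here h = (3, 1, 1) and Δ = (-2/3, 3, -1), so the interior equations h_(i-1)·σ_(i-1) + 2(h_(i-1)+h_i)·σ_i + h_i·σ_(i+1) = 6(Δ_i − Δ_(i-1)) read
  3·σ_0 + 8·σ_1 + 1·σ_2 = 6(Δ_1 - Δ_0) = 22
  1·σ_1 + 4·σ_2 + 1·σ_3 = 6(Δ_2 - Δ_1) = -24
Natural end conditions: σ_0 = σ_3 = 0.
Forward elimination and back-substitution give σ_0 = 0, σ_1 = 112/31, σ_2 = -214/31, σ_3 = 0.
On [0, 3], p'(x) = b_0 + 2c_0·x + 3d_0·x² with b_0 = Δ_0 - h_0(2σ_0 + σ_1)/6 = -230/93, c_0 = σ_0/2 = 0, d_0 = (σ_1 - σ_0)/(6h_0) = 56/279. So p'(0) = -230/93.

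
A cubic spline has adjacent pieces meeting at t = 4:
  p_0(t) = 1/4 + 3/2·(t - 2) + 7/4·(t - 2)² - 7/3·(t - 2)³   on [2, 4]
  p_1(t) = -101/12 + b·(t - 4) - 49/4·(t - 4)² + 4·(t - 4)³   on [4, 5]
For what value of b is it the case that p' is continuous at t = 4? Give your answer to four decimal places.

p_0'(t) = 3/2 + 7/2·(t - 2) - 7·(t - 2)², so p_0'(4) = -39/2. On the right, p_1'(4) = b, so b = -39/2.

-19.5000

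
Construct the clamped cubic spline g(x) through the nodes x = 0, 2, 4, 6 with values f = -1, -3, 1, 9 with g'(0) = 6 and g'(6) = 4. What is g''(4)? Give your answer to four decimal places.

0.1333

With M_i denoting the second derivative at x_i, h_i = 2, 2, 2, and Δ_i = (y_(i+1) − y_i)/h_i = -1, 2, 4:
  2·M_0 + 8·M_1 + 2·M_2 = 6(Δ_1 - Δ_0) = 18
  2·M_1 + 8·M_2 + 2·M_3 = 6(Δ_2 - Δ_1) = 12
Clamped end conditions give two more equations: 2h_0·M_0 + h_0·M_1 = 6(Δ_0 - g'(0)) = -42 and h_2·M_2 + 2h_2·M_3 = 6(g'(6) - Δ_2) = 0.
Solving the tridiagonal system: M_0 = -199/15, M_1 = 83/15, M_2 = 2/15, M_3 = -1/15.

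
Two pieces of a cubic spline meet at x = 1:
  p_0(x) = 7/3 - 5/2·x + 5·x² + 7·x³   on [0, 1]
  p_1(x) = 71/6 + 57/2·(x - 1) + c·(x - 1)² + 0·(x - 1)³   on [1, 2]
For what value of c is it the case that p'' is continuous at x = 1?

p_0''(x) = 10 + 42·x, so p_0''(1) = 52. On the right, p_1''(1) = 2c, so c = 26.

26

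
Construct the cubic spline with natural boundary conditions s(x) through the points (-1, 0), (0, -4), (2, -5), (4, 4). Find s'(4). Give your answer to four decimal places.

Write m_i for s''(x_i). With h_i = 1, 2, 2 and divided differences Δ_i = -4, -1/2, 9/2, the continuity of s' gives the tridiagonal system
  1·m_0 + 6·m_1 + 2·m_2 = 6(Δ_1 - Δ_0) = 21
  2·m_1 + 8·m_2 + 2·m_3 = 6(Δ_2 - Δ_1) = 30
Natural end conditions: m_0 = m_3 = 0.
Hence m_0 = 0, m_1 = 27/11, m_2 = 69/22, m_3 = 0.
On [2, 4], s'(x) = b_2 + 2c_2·(x - 2) + 3d_2·(x - 2)² with b_2 = Δ_2 - h_2(2m_2 + m_3)/6 = 53/22, c_2 = m_2/2 = 69/44, d_2 = (m_3 - m_2)/(6h_2) = -23/88. So s'(4) = 61/11.

5.5455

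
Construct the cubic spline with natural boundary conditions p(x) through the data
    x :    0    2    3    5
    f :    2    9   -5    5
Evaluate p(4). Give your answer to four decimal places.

-5.6357

Write M_i for p''(x_i). With h_i = 2, 1, 2 and divided differences Δ_i = 7/2, -14, 5, the continuity of p' gives the tridiagonal system
  2·M_0 + 6·M_1 + 1·M_2 = 6(Δ_1 - Δ_0) = -105
  1·M_1 + 6·M_2 + 2·M_3 = 6(Δ_2 - Δ_1) = 114
Natural end conditions: M_0 = M_3 = 0.
Solving: M_0 = 0, M_1 = -744/35, M_2 = 789/35, M_3 = 0.
On [3, 5], p(x) = -5 - 351/35·(x - 3) + 789/70·(x - 3)² - 263/140·(x - 3)³.
With (x - 3) = 1: p(4) = -789/140.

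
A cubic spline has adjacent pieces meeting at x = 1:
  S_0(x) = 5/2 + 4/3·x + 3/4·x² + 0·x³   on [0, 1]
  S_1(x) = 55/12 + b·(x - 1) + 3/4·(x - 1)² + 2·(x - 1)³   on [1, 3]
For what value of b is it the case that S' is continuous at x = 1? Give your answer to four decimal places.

2.8333

S_0'(x) = 4/3 + 3/2·x + 0·x², so S_0'(1) = 17/6. On the right, S_1'(1) = b, so b = 17/6.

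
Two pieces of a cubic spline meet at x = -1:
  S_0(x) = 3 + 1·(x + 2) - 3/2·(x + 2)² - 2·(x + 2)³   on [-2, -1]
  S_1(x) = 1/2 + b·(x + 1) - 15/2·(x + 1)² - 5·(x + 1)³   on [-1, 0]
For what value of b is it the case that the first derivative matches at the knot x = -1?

-8

S_0'(x) = 1 - 3·(x + 2) - 6·(x + 2)², so S_0'(-1) = -8. On the right, S_1'(-1) = b, so b = -8.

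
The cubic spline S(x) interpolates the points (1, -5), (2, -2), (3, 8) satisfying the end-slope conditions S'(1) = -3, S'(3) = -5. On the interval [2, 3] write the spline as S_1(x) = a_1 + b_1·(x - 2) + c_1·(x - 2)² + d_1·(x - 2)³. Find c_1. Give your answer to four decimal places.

11.5000

Put M_i = S'' at the i-th knot. Here h = (1, 1) and Δ = (3, 10), so the interior equations h_(i-1)·M_(i-1) + 2(h_(i-1)+h_i)·M_i + h_i·M_(i+1) = 6(Δ_i − Δ_(i-1)) read
  1·M_0 + 4·M_1 + 1·M_2 = 6(Δ_1 - Δ_0) = 42
Clamped end conditions give two more equations: 2h_0·M_0 + h_0·M_1 = 6(Δ_0 - S'(1)) = 36 and h_1·M_1 + 2h_1·M_2 = 6(S'(3) - Δ_1) = -90.
Solving: M_0 = 13/2, M_1 = 23, M_2 = -113/2.
On [2, 3], with S_1(x) = a_1 + b_1·(x - 2) + c_1·(x - 2)² + d_1·(x - 2)³: c_1 = M_1/2 = 23/2, d_1 = (M_2 - M_1)/(6h_1) = -53/4, b_1 = Δ_1 - h_1(2M_1 + M_2)/6 = 47/4.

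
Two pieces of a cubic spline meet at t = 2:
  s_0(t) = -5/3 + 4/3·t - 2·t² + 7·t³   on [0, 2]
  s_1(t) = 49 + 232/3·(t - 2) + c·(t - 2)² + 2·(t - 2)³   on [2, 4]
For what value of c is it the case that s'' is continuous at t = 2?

s_0''(t) = -4 + 42·t, so s_0''(2) = 80. On the right, s_1''(2) = 2c, so c = 40.

40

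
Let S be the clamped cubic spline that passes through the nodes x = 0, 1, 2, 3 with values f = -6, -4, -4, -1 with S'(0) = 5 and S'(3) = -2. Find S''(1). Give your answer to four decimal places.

Let m_i = S''(x_i). Step sizes h_i = 1, 1, 1; slopes of the chords Δ_i = (y_(i+1) - y_i)/h_i = 2, 0, 3.
  1·m_0 + 4·m_1 + 1·m_2 = 6(Δ_1 - Δ_0) = -12
  1·m_1 + 4·m_2 + 1·m_3 = 6(Δ_2 - Δ_1) = 18
Clamped end conditions give two more equations: 2h_0·m_0 + h_0·m_1 = 6(Δ_0 - S'(0)) = -18 and h_2·m_2 + 2h_2·m_3 = 6(S'(3) - Δ_2) = -30.
Solving the tridiagonal system: m_0 = -106/15, m_1 = -58/15, m_2 = 158/15, m_3 = -304/15.

-3.8667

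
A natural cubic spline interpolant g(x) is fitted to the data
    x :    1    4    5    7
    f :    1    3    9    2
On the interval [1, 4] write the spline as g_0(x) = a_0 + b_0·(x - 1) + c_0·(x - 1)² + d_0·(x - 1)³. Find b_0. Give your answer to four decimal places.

-1.9823

With M_i denoting the second derivative at x_i, h_i = 3, 1, 2, and Δ_i = (y_(i+1) − y_i)/h_i = 2/3, 6, -7/2:
  3·M_0 + 8·M_1 + 1·M_2 = 6(Δ_1 - Δ_0) = 32
  1·M_1 + 6·M_2 + 2·M_3 = 6(Δ_2 - Δ_1) = -57
Natural end conditions: M_0 = M_3 = 0.
Hence M_0 = 0, M_1 = 249/47, M_2 = -488/47, M_3 = 0.
On [1, 4], with g_0(x) = a_0 + b_0·(x - 1) + c_0·(x - 1)² + d_0·(x - 1)³: c_0 = M_0/2 = 0, d_0 = (M_1 - M_0)/(6h_0) = 83/282, b_0 = Δ_0 - h_0(2M_0 + M_1)/6 = -559/282.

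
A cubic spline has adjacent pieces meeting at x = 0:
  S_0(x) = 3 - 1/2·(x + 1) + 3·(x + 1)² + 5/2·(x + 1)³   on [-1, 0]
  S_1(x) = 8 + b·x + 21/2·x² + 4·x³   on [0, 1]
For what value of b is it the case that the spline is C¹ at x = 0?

13

S_0'(x) = -1/2 + 6·(x + 1) + 15/2·(x + 1)², so S_0'(0) = 13. On the right, S_1'(0) = b, so b = 13.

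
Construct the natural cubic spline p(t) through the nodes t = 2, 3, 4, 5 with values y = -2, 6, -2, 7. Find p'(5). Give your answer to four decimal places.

14.6000

Write m_i for p''(x_i). With h_i = 1, 1, 1 and divided differences Δ_i = 8, -8, 9, the continuity of p' gives the tridiagonal system
  1·m_0 + 4·m_1 + 1·m_2 = 6(Δ_1 - Δ_0) = -96
  1·m_1 + 4·m_2 + 1·m_3 = 6(Δ_2 - Δ_1) = 102
Natural end conditions: m_0 = m_3 = 0.
Solving: m_0 = 0, m_1 = -162/5, m_2 = 168/5, m_3 = 0.
On [4, 5], p'(t) = b_2 + 2c_2·(t - 4) + 3d_2·(t - 4)² with b_2 = Δ_2 - h_2(2m_2 + m_3)/6 = -11/5, c_2 = m_2/2 = 84/5, d_2 = (m_3 - m_2)/(6h_2) = -28/5. So p'(5) = 73/5.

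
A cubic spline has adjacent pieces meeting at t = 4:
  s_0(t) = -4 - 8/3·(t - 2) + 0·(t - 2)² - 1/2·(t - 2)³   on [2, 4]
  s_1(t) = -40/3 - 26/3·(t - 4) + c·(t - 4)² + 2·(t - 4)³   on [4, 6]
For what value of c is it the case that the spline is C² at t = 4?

s_0''(t) = 0 - 3·(t - 2), so s_0''(4) = -6. On the right, s_1''(4) = 2c, so c = -3.

-3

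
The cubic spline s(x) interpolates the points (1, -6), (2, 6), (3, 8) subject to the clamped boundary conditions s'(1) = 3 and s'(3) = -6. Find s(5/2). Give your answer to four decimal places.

9.1563

With m_i denoting the second derivative at x_i, h_i = 1, 1, and Δ_i = (y_(i+1) − y_i)/h_i = 12, 2:
  1·m_0 + 4·m_1 + 1·m_2 = 6(Δ_1 - Δ_0) = -60
Clamped end conditions give two more equations: 2h_0·m_0 + h_0·m_1 = 6(Δ_0 - s'(1)) = 54 and h_1·m_1 + 2h_1·m_2 = 6(s'(3) - Δ_1) = -48.
Solving the tridiagonal system: m_0 = 75/2, m_1 = -21, m_2 = -27/2.
On [2, 3], s(x) = 6 + 45/4·(x - 2) - 21/2·(x - 2)² + 5/4·(x - 2)³.
With (x - 2) = 1/2: s(5/2) = 293/32.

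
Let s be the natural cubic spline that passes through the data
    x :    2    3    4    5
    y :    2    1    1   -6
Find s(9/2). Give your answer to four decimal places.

-1.7750

With σ_i denoting the second derivative at x_i, h_i = 1, 1, 1, and Δ_i = (y_(i+1) − y_i)/h_i = -1, 0, -7:
  1·σ_0 + 4·σ_1 + 1·σ_2 = 6(Δ_1 - Δ_0) = 6
  1·σ_1 + 4·σ_2 + 1·σ_3 = 6(Δ_2 - Δ_1) = -42
Natural end conditions: σ_0 = σ_3 = 0.
Forward elimination and back-substitution give σ_0 = 0, σ_1 = 22/5, σ_2 = -58/5, σ_3 = 0.
On [4, 5], s(x) = 1 - 47/15·(x - 4) - 29/5·(x - 4)² + 29/15·(x - 4)³.
With (x - 4) = 1/2: s(9/2) = -71/40.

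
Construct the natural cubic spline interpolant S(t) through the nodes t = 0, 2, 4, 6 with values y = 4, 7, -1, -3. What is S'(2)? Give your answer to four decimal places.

-1.8333

Write σ_i for S''(x_i). With h_i = 2, 2, 2 and divided differences Δ_i = 3/2, -4, -1, the continuity of S' gives the tridiagonal system
  2·σ_0 + 8·σ_1 + 2·σ_2 = 6(Δ_1 - Δ_0) = -33
  2·σ_1 + 8·σ_2 + 2·σ_3 = 6(Δ_2 - Δ_1) = 18
Natural end conditions: σ_0 = σ_3 = 0.
Forward elimination and back-substitution give σ_0 = 0, σ_1 = -5, σ_2 = 7/2, σ_3 = 0.
On [2, 4], S'(t) = b_1 + 2c_1·(t - 2) + 3d_1·(t - 2)² with b_1 = Δ_1 - h_1(2σ_1 + σ_2)/6 = -11/6, c_1 = σ_1/2 = -5/2, d_1 = (σ_2 - σ_1)/(6h_1) = 17/24. So S'(2) = -11/6.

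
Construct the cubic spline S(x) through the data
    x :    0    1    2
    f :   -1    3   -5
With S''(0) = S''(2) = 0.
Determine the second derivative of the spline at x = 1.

With σ_i denoting the second derivative at x_i, h_i = 1, 1, and Δ_i = (y_(i+1) − y_i)/h_i = 4, -8:
  1·σ_0 + 4·σ_1 + 1·σ_2 = 6(Δ_1 - Δ_0) = -72
Natural end conditions: σ_0 = σ_2 = 0.
Hence σ_0 = 0, σ_1 = -18, σ_2 = 0.

-18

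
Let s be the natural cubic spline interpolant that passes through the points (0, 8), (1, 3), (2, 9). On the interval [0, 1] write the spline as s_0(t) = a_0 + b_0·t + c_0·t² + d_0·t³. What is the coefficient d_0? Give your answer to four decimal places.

With M_i denoting the second derivative at x_i, h_i = 1, 1, and Δ_i = (y_(i+1) − y_i)/h_i = -5, 6:
  1·M_0 + 4·M_1 + 1·M_2 = 6(Δ_1 - Δ_0) = 66
Natural end conditions: M_0 = M_2 = 0.
Solving: M_0 = 0, M_1 = 33/2, M_2 = 0.
On [0, 1], with s_0(t) = a_0 + b_0·t + c_0·t² + d_0·t³: c_0 = M_0/2 = 0, d_0 = (M_1 - M_0)/(6h_0) = 11/4, b_0 = Δ_0 - h_0(2M_0 + M_1)/6 = -31/4.

2.7500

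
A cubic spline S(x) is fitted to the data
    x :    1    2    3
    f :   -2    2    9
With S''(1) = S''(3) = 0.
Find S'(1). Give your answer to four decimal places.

3.2500

Let M_i = S''(x_i). Step sizes h_i = 1, 1; slopes of the chords Δ_i = (y_(i+1) - y_i)/h_i = 4, 7.
  1·M_0 + 4·M_1 + 1·M_2 = 6(Δ_1 - Δ_0) = 18
Natural end conditions: M_0 = M_2 = 0.
Hence M_0 = 0, M_1 = 9/2, M_2 = 0.
On [1, 2], S'(x) = b_0 + 2c_0·(x - 1) + 3d_0·(x - 1)² with b_0 = Δ_0 - h_0(2M_0 + M_1)/6 = 13/4, c_0 = M_0/2 = 0, d_0 = (M_1 - M_0)/(6h_0) = 3/4. So S'(1) = 13/4.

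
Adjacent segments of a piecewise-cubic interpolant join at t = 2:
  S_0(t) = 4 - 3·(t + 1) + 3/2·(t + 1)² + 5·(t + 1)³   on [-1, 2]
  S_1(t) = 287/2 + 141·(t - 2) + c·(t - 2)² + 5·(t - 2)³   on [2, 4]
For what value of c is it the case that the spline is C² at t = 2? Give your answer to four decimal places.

46.5000

S_0''(t) = 3 + 30·(t + 1), so S_0''(2) = 93. On the right, S_1''(2) = 2c, so c = 93/2.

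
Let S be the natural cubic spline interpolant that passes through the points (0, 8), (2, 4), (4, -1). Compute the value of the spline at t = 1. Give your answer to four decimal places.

6.0938

With M_i denoting the second derivative at x_i, h_i = 2, 2, and Δ_i = (y_(i+1) − y_i)/h_i = -2, -5/2:
  2·M_0 + 8·M_1 + 2·M_2 = 6(Δ_1 - Δ_0) = -3
Natural end conditions: M_0 = M_2 = 0.
Solving: M_0 = 0, M_1 = -3/8, M_2 = 0.
On [0, 2], S(t) = 8 - 15/8·t + 0·t² - 1/32·t³.
With t = 1: S(1) = 195/32.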